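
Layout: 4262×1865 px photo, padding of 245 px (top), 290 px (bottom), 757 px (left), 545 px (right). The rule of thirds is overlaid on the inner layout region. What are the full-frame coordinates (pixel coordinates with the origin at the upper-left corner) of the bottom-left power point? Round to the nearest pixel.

x = 1744 px, y = 1132 px

Content width = 4262 − 757 − 545 = 2960 px; content height = 1865 − 245 − 290 = 1330 px.
Bottom-left is one-third across and two-thirds down within the inner layout region.
x = 757 + 1 × 2960/3 = 757 + 986.67 ≈ 1744
y = 245 + 2 × 1330/3 = 245 + 886.67 ≈ 1132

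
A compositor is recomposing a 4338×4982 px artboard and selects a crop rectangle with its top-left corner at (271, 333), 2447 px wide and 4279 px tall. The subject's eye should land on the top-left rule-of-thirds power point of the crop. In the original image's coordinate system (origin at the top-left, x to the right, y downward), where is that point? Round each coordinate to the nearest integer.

One third of the crop width 2447 is 815.67 px.
One third of the crop height 4279 is 1426.33 px.
The top-left point is one-third across and one-third down within the crop:
x = 271 + 1 × 815.67 ≈ 1087; y = 333 + 1 × 1426.33 ≈ 1759.

x = 1087 px, y = 1759 px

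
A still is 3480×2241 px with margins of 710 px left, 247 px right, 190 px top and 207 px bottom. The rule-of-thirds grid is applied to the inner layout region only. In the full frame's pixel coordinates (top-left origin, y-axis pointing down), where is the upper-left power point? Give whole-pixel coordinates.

x = 1551 px, y = 805 px

Content width = 3480 − 710 − 247 = 2523 px; content height = 2241 − 190 − 207 = 1844 px.
Upper-left is one-third across and one-third down within the inner layout region.
x = 710 + 1 × 2523/3 = 710 + 841.00 ≈ 1551
y = 190 + 1 × 1844/3 = 190 + 614.67 ≈ 805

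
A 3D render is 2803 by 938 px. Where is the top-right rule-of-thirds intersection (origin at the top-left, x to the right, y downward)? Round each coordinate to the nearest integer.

(1869, 313)

The top-right point sits two-thirds of the way across and one-third of the way down.
x = 2 × 2803/3 ≈ 1869; y = 1 × 938/3 ≈ 313.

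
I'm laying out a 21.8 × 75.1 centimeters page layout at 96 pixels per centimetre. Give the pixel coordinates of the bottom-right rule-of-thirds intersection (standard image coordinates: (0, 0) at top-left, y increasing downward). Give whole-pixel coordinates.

In pixels the canvas is 21.8 × 96 = 2092.8 wide and 75.1 × 96 = 7209.6 tall.
The bottom-right point is two-thirds across and two-thirds down:
x = 2 × 2092.8/3 ≈ 1395; y = 2 × 7209.6/3 ≈ 4806.

x = 1395 px, y = 4806 px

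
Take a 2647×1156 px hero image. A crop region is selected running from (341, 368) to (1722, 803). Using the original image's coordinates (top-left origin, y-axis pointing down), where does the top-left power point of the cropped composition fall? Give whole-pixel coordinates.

Crop width = 1722 − 341 = 1381 px; one third is 460.33 px.
Crop height = 803 − 368 = 435 px; one third is 145.00 px.
The top-left point is one-third across and one-third down within the crop:
x = 341 + 1 × 460.33 ≈ 801; y = 368 + 1 × 145.00 ≈ 513.

x = 801 px, y = 513 px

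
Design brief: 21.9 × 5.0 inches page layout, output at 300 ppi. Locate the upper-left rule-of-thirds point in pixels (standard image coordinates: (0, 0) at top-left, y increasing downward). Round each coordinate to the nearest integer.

In pixels the canvas is 21.9 × 300 = 6570 wide and 5.0 × 300 = 1500 tall.
The upper-left point is one-third across and one-third down:
x = 1 × 6570/3 ≈ 2190; y = 1 × 1500/3 ≈ 500.

x = 2190 px, y = 500 px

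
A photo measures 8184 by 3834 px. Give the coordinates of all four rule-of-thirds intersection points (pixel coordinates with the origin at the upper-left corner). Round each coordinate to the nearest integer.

(2728, 1278), (5456, 1278), (2728, 2556), (5456, 2556)

One third of 8184 is 2728; one third of 3834 is 1278.
Vertical third lines at x = 2728 and x = 5456; horizontal third lines at y = 1278 and y = 2556.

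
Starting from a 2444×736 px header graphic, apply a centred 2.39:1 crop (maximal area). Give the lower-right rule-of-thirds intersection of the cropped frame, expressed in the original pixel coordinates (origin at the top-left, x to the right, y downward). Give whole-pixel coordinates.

2444/736 > 2.39/1, so the 2.39:1 crop keeps the full height 736 and trims width to 736 × 2.39/1 = 1759.04 px.
Left offset = (2444 − 1759.04)/2 = 342.48 px; top offset = 0.
Lower-right is two-thirds across and two-thirds down within the crop:
x = 342.48 + 2 × 1759.04/3 ≈ 1515; y = 0.00 + 2 × 736.00/3 ≈ 491.

x = 1515 px, y = 491 px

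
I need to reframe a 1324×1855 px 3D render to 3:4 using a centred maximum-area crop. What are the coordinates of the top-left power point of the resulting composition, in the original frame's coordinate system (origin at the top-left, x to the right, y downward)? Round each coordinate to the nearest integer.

1324/1855 < 3/4, so the 3:4 crop keeps the full width 1324 and trims height to 1324 × 4/3 = 1765.33 px.
Top offset = (1855 − 1765.33)/2 = 44.83 px; left offset = 0.
Top-left is one-third across and one-third down within the crop:
x = 0.00 + 1 × 1324.00/3 ≈ 441; y = 44.83 + 1 × 1765.33/3 ≈ 633.

x = 441 px, y = 633 px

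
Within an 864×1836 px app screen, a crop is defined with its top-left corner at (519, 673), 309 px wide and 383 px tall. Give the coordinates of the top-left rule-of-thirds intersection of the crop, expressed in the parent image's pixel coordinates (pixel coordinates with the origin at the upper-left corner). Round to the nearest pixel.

(622, 801)

One third of the crop width 309 is 103.00 px.
One third of the crop height 383 is 127.67 px.
The top-left point is one-third across and one-third down within the crop:
x = 519 + 1 × 103.00 ≈ 622; y = 673 + 1 × 127.67 ≈ 801.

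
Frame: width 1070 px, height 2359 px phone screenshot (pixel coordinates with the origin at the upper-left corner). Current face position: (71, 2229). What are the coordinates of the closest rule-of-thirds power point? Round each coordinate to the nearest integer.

x = 357 px, y = 1573 px

Third lines: x ∈ {357, 713}, y ∈ {786, 1573}.
71 is closer to x = 357; 2229 is closer to y = 1573.
So the nearest intersection is the lower-left power point.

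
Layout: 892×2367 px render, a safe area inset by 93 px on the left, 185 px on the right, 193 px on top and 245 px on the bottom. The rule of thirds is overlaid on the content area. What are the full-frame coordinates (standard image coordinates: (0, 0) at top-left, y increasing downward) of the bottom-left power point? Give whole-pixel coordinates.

Content width = 892 − 93 − 185 = 614 px; content height = 2367 − 193 − 245 = 1929 px.
Bottom-left is one-third across and two-thirds down within the content area.
x = 93 + 1 × 614/3 = 93 + 204.67 ≈ 298
y = 193 + 2 × 1929/3 = 193 + 1286.00 ≈ 1479

(298, 1479)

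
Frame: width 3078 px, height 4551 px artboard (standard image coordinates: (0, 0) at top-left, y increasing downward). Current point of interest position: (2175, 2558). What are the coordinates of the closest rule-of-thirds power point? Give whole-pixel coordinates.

Third lines: x ∈ {1026, 2052}, y ∈ {1517, 3034}.
2175 is closer to x = 2052; 2558 is closer to y = 3034.
So the nearest intersection is the lower-right power point.

x = 2052 px, y = 3034 px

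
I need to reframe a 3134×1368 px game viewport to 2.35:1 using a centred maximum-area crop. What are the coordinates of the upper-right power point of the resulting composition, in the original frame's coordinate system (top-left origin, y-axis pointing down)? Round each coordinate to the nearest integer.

3134/1368 < 2.35/1, so the 2.35:1 crop keeps the full width 3134 and trims height to 3134 × 1/2.35 = 1333.62 px.
Top offset = (1368 − 1333.62)/2 = 17.19 px; left offset = 0.
Upper-right is two-thirds across and one-third down within the crop:
x = 0.00 + 2 × 3134.00/3 ≈ 2089; y = 17.19 + 1 × 1333.62/3 ≈ 462.

(2089, 462)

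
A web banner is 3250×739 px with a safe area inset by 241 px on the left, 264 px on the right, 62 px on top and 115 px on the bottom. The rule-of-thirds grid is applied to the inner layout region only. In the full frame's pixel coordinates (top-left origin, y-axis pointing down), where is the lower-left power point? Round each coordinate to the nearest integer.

Content width = 3250 − 241 − 264 = 2745 px; content height = 739 − 62 − 115 = 562 px.
Lower-left is one-third across and two-thirds down within the inner layout region.
x = 241 + 1 × 2745/3 = 241 + 915.00 ≈ 1156
y = 62 + 2 × 562/3 = 62 + 374.67 ≈ 437

(1156, 437)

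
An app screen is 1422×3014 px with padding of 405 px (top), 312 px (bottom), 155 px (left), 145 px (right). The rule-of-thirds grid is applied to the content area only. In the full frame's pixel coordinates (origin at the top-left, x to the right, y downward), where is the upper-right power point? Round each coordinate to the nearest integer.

Content width = 1422 − 155 − 145 = 1122 px; content height = 3014 − 405 − 312 = 2297 px.
Upper-right is two-thirds across and one-third down within the content area.
x = 155 + 2 × 1122/3 = 155 + 748.00 ≈ 903
y = 405 + 1 × 2297/3 = 405 + 765.67 ≈ 1171

x = 903 px, y = 1171 px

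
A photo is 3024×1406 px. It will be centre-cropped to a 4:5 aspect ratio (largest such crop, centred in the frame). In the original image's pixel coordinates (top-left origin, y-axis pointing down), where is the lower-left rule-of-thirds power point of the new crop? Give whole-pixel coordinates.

(1325, 937)

3024/1406 > 4/5, so the 4:5 crop keeps the full height 1406 and trims width to 1406 × 4/5 = 1124.80 px.
Left offset = (3024 − 1124.80)/2 = 949.60 px; top offset = 0.
Lower-left is one-third across and two-thirds down within the crop:
x = 949.60 + 1 × 1124.80/3 ≈ 1325; y = 0.00 + 2 × 1406.00/3 ≈ 937.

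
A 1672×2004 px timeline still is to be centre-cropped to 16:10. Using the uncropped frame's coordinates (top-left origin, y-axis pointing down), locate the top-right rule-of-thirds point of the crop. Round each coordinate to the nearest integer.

1672/2004 < 16/10, so the 16:10 crop keeps the full width 1672 and trims height to 1672 × 10/16 = 1045.00 px.
Top offset = (2004 − 1045.00)/2 = 479.50 px; left offset = 0.
Top-right is two-thirds across and one-third down within the crop:
x = 0.00 + 2 × 1672.00/3 ≈ 1115; y = 479.50 + 1 × 1045.00/3 ≈ 828.

(1115, 828)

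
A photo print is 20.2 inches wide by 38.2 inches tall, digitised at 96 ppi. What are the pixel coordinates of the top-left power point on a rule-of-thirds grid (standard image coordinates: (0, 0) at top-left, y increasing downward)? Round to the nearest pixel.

x = 646 px, y = 1222 px

In pixels the canvas is 20.2 × 96 = 1939.2 wide and 38.2 × 96 = 3667.2 tall.
The top-left point is one-third across and one-third down:
x = 1 × 1939.2/3 ≈ 646; y = 1 × 3667.2/3 ≈ 1222.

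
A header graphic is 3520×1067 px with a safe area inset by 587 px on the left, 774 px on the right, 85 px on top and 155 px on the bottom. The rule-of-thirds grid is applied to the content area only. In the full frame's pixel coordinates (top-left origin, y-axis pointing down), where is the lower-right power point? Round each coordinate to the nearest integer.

x = 2026 px, y = 636 px

Content width = 3520 − 587 − 774 = 2159 px; content height = 1067 − 85 − 155 = 827 px.
Lower-right is two-thirds across and two-thirds down within the content area.
x = 587 + 2 × 2159/3 = 587 + 1439.33 ≈ 2026
y = 85 + 2 × 827/3 = 85 + 551.33 ≈ 636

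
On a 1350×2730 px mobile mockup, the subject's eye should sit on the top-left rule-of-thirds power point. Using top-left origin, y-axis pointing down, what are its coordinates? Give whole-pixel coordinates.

The top-left point sits one-third of the way across and one-third of the way down.
x = 1 × 1350/3 ≈ 450; y = 1 × 2730/3 ≈ 910.

x = 450 px, y = 910 px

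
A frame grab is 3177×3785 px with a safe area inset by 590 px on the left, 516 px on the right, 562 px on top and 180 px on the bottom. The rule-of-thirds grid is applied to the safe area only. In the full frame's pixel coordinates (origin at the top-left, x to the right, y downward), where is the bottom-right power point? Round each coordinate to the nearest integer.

x = 1971 px, y = 2591 px

Content width = 3177 − 590 − 516 = 2071 px; content height = 3785 − 562 − 180 = 3043 px.
Bottom-right is two-thirds across and two-thirds down within the safe area.
x = 590 + 2 × 2071/3 = 590 + 1380.67 ≈ 1971
y = 562 + 2 × 3043/3 = 562 + 2028.67 ≈ 2591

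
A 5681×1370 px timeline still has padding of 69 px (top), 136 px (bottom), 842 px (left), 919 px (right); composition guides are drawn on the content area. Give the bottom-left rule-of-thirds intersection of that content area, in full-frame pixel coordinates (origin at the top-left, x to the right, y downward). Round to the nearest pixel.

Content width = 5681 − 842 − 919 = 3920 px; content height = 1370 − 69 − 136 = 1165 px.
Bottom-left is one-third across and two-thirds down within the content area.
x = 842 + 1 × 3920/3 = 842 + 1306.67 ≈ 2149
y = 69 + 2 × 1165/3 = 69 + 776.67 ≈ 846

(2149, 846)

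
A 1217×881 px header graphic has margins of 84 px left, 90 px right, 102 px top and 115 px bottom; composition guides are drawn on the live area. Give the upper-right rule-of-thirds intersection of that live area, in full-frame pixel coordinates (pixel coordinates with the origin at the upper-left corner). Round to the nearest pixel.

Content width = 1217 − 84 − 90 = 1043 px; content height = 881 − 102 − 115 = 664 px.
Upper-right is two-thirds across and one-third down within the live area.
x = 84 + 2 × 1043/3 = 84 + 695.33 ≈ 779
y = 102 + 1 × 664/3 = 102 + 221.33 ≈ 323

(779, 323)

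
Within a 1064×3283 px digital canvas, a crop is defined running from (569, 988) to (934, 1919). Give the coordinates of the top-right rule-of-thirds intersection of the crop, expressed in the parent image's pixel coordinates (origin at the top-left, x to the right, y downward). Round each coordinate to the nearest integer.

Crop width = 934 − 569 = 365 px; one third is 121.67 px.
Crop height = 1919 − 988 = 931 px; one third is 310.33 px.
The top-right point is two-thirds across and one-third down within the crop:
x = 569 + 2 × 121.67 ≈ 812; y = 988 + 1 × 310.33 ≈ 1298.

(812, 1298)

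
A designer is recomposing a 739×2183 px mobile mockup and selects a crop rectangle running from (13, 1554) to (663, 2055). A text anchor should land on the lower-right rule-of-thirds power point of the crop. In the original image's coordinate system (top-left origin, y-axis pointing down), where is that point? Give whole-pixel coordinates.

Crop width = 663 − 13 = 650 px; one third is 216.67 px.
Crop height = 2055 − 1554 = 501 px; one third is 167.00 px.
The lower-right point is two-thirds across and two-thirds down within the crop:
x = 13 + 2 × 216.67 ≈ 446; y = 1554 + 2 × 167.00 ≈ 1888.

x = 446 px, y = 1888 px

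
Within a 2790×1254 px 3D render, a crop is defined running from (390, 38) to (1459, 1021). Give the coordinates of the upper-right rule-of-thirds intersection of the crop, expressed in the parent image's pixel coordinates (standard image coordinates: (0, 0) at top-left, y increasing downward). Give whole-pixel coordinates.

x = 1103 px, y = 366 px

Crop width = 1459 − 390 = 1069 px; one third is 356.33 px.
Crop height = 1021 − 38 = 983 px; one third is 327.67 px.
The upper-right point is two-thirds across and one-third down within the crop:
x = 390 + 2 × 356.33 ≈ 1103; y = 38 + 1 × 327.67 ≈ 366.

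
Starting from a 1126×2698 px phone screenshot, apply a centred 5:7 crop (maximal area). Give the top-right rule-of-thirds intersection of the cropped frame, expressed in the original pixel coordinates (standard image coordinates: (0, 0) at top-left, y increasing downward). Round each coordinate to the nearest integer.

1126/2698 < 5/7, so the 5:7 crop keeps the full width 1126 and trims height to 1126 × 7/5 = 1576.40 px.
Top offset = (2698 − 1576.40)/2 = 560.80 px; left offset = 0.
Top-right is two-thirds across and one-third down within the crop:
x = 0.00 + 2 × 1126.00/3 ≈ 751; y = 560.80 + 1 × 1576.40/3 ≈ 1086.

x = 751 px, y = 1086 px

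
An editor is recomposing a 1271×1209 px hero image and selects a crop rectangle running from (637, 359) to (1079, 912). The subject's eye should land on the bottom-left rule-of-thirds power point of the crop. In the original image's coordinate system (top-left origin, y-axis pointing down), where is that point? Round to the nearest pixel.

Crop width = 1079 − 637 = 442 px; one third is 147.33 px.
Crop height = 912 − 359 = 553 px; one third is 184.33 px.
The bottom-left point is one-third across and two-thirds down within the crop:
x = 637 + 1 × 147.33 ≈ 784; y = 359 + 2 × 184.33 ≈ 728.

x = 784 px, y = 728 px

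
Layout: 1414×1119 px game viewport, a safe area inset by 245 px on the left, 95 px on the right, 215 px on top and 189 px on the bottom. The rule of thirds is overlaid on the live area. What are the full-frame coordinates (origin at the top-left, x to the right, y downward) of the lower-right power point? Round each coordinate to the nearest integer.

(961, 692)

Content width = 1414 − 245 − 95 = 1074 px; content height = 1119 − 215 − 189 = 715 px.
Lower-right is two-thirds across and two-thirds down within the live area.
x = 245 + 2 × 1074/3 = 245 + 716.00 ≈ 961
y = 215 + 2 × 715/3 = 215 + 476.67 ≈ 692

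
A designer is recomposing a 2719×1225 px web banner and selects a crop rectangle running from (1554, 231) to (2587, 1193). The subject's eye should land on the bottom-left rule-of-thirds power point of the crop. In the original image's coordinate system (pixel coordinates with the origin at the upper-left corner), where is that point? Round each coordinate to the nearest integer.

x = 1898 px, y = 872 px

Crop width = 2587 − 1554 = 1033 px; one third is 344.33 px.
Crop height = 1193 − 231 = 962 px; one third is 320.67 px.
The bottom-left point is one-third across and two-thirds down within the crop:
x = 1554 + 1 × 344.33 ≈ 1898; y = 231 + 2 × 320.67 ≈ 872.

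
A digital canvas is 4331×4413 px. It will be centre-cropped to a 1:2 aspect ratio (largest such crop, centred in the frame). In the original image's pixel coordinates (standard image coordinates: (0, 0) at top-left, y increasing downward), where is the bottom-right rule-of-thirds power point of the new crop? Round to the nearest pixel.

4331/4413 > 1/2, so the 1:2 crop keeps the full height 4413 and trims width to 4413 × 1/2 = 2206.50 px.
Left offset = (4331 − 2206.50)/2 = 1062.25 px; top offset = 0.
Bottom-right is two-thirds across and two-thirds down within the crop:
x = 1062.25 + 2 × 2206.50/3 ≈ 2533; y = 0.00 + 2 × 4413.00/3 ≈ 2942.

x = 2533 px, y = 2942 px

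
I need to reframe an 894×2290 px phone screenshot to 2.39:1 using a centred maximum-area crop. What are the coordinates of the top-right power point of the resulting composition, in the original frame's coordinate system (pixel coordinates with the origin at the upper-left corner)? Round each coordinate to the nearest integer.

x = 596 px, y = 1083 px

894/2290 < 2.39/1, so the 2.39:1 crop keeps the full width 894 and trims height to 894 × 1/2.39 = 374.06 px.
Top offset = (2290 − 374.06)/2 = 957.97 px; left offset = 0.
Top-right is two-thirds across and one-third down within the crop:
x = 0.00 + 2 × 894.00/3 ≈ 596; y = 957.97 + 1 × 374.06/3 ≈ 1083.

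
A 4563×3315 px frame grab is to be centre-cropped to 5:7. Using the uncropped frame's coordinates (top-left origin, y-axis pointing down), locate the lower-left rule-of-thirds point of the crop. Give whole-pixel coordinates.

(1887, 2210)

4563/3315 > 5/7, so the 5:7 crop keeps the full height 3315 and trims width to 3315 × 5/7 = 2367.86 px.
Left offset = (4563 − 2367.86)/2 = 1097.57 px; top offset = 0.
Lower-left is one-third across and two-thirds down within the crop:
x = 1097.57 + 1 × 2367.86/3 ≈ 1887; y = 0.00 + 2 × 3315.00/3 ≈ 2210.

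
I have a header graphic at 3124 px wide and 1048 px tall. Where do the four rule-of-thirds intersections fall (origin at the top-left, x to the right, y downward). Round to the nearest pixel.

One third of 3124 is 1041.33; one third of 1048 is 349.33.
Vertical third lines at x = 1041 and x = 2083; horizontal third lines at y = 349 and y = 699.

(1041, 349), (2083, 349), (1041, 699), (2083, 699)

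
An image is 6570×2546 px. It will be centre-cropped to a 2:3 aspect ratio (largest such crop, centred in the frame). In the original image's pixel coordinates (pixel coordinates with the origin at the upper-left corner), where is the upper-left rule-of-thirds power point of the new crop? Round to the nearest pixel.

x = 3002 px, y = 849 px

6570/2546 > 2/3, so the 2:3 crop keeps the full height 2546 and trims width to 2546 × 2/3 = 1697.33 px.
Left offset = (6570 − 1697.33)/2 = 2436.33 px; top offset = 0.
Upper-left is one-third across and one-third down within the crop:
x = 2436.33 + 1 × 1697.33/3 ≈ 3002; y = 0.00 + 1 × 2546.00/3 ≈ 849.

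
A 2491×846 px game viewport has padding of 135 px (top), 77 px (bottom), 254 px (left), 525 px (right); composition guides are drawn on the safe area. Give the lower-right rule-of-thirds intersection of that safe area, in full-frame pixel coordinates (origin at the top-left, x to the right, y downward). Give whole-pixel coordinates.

Content width = 2491 − 254 − 525 = 1712 px; content height = 846 − 135 − 77 = 634 px.
Lower-right is two-thirds across and two-thirds down within the safe area.
x = 254 + 2 × 1712/3 = 254 + 1141.33 ≈ 1395
y = 135 + 2 × 634/3 = 135 + 422.67 ≈ 558

x = 1395 px, y = 558 px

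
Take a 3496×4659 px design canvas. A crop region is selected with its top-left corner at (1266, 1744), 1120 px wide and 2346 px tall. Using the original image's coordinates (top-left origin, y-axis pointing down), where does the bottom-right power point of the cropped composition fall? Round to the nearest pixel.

x = 2013 px, y = 3308 px

One third of the crop width 1120 is 373.33 px.
One third of the crop height 2346 is 782.00 px.
The bottom-right point is two-thirds across and two-thirds down within the crop:
x = 1266 + 2 × 373.33 ≈ 2013; y = 1744 + 2 × 782.00 ≈ 3308.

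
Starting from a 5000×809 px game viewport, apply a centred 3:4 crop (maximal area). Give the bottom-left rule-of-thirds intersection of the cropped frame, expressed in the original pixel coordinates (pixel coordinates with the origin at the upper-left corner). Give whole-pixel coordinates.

(2399, 539)

5000/809 > 3/4, so the 3:4 crop keeps the full height 809 and trims width to 809 × 3/4 = 606.75 px.
Left offset = (5000 − 606.75)/2 = 2196.62 px; top offset = 0.
Bottom-left is one-third across and two-thirds down within the crop:
x = 2196.62 + 1 × 606.75/3 ≈ 2399; y = 0.00 + 2 × 809.00/3 ≈ 539.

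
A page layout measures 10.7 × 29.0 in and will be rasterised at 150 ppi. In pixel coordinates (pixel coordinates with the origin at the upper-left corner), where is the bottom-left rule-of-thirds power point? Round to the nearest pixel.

In pixels the canvas is 10.7 × 150 = 1605 wide and 29.0 × 150 = 4350 tall.
The bottom-left point is one-third across and two-thirds down:
x = 1 × 1605/3 ≈ 535; y = 2 × 4350/3 ≈ 2900.

(535, 2900)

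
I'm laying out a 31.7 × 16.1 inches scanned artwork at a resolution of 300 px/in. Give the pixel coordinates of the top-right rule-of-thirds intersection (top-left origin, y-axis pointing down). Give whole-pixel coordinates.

In pixels the canvas is 31.7 × 300 = 9510 wide and 16.1 × 300 = 4830 tall.
The top-right point is two-thirds across and one-third down:
x = 2 × 9510/3 ≈ 6340; y = 1 × 4830/3 ≈ 1610.

x = 6340 px, y = 1610 px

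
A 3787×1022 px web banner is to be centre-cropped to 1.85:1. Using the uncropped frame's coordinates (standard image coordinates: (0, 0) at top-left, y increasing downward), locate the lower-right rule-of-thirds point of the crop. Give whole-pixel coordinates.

x = 2209 px, y = 681 px

3787/1022 > 1.85/1, so the 1.85:1 crop keeps the full height 1022 and trims width to 1022 × 1.85/1 = 1890.70 px.
Left offset = (3787 − 1890.70)/2 = 948.15 px; top offset = 0.
Lower-right is two-thirds across and two-thirds down within the crop:
x = 948.15 + 2 × 1890.70/3 ≈ 2209; y = 0.00 + 2 × 1022.00/3 ≈ 681.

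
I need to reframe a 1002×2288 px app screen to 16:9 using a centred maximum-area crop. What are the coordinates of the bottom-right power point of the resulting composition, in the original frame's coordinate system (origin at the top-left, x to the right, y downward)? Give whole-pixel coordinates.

x = 668 px, y = 1238 px

1002/2288 < 16/9, so the 16:9 crop keeps the full width 1002 and trims height to 1002 × 9/16 = 563.62 px.
Top offset = (2288 − 563.62)/2 = 862.19 px; left offset = 0.
Bottom-right is two-thirds across and two-thirds down within the crop:
x = 0.00 + 2 × 1002.00/3 ≈ 668; y = 862.19 + 2 × 563.62/3 ≈ 1238.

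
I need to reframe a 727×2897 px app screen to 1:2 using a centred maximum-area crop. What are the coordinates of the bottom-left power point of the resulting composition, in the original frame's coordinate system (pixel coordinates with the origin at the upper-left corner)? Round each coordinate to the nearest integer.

(242, 1691)

727/2897 < 1/2, so the 1:2 crop keeps the full width 727 and trims height to 727 × 2/1 = 1454.00 px.
Top offset = (2897 − 1454.00)/2 = 721.50 px; left offset = 0.
Bottom-left is one-third across and two-thirds down within the crop:
x = 0.00 + 1 × 727.00/3 ≈ 242; y = 721.50 + 2 × 1454.00/3 ≈ 1691.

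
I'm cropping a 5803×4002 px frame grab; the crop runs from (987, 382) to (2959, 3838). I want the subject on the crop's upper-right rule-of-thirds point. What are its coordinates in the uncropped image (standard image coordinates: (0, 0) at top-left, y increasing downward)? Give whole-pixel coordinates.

(2302, 1534)

Crop width = 2959 − 987 = 1972 px; one third is 657.33 px.
Crop height = 3838 − 382 = 3456 px; one third is 1152.00 px.
The upper-right point is two-thirds across and one-third down within the crop:
x = 987 + 2 × 657.33 ≈ 2302; y = 382 + 1 × 1152.00 ≈ 1534.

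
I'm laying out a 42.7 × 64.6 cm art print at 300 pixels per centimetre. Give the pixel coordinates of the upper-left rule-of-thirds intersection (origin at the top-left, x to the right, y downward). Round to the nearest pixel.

In pixels the canvas is 42.7 × 300 = 12810 wide and 64.6 × 300 = 19380 tall.
The upper-left point is one-third across and one-third down:
x = 1 × 12810/3 ≈ 4270; y = 1 × 19380/3 ≈ 6460.

x = 4270 px, y = 6460 px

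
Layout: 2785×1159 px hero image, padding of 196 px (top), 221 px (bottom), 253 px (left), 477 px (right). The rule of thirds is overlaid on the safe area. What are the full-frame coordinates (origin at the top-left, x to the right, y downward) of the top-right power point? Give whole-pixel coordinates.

(1623, 443)

Content width = 2785 − 253 − 477 = 2055 px; content height = 1159 − 196 − 221 = 742 px.
Top-right is two-thirds across and one-third down within the safe area.
x = 253 + 2 × 2055/3 = 253 + 1370.00 ≈ 1623
y = 196 + 1 × 742/3 = 196 + 247.33 ≈ 443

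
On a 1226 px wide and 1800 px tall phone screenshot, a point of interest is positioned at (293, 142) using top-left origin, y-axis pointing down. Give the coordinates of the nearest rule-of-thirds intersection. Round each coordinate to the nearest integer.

(409, 600)

Third lines: x ∈ {409, 817}, y ∈ {600, 1200}.
293 is closer to x = 409; 142 is closer to y = 600.
So the nearest intersection is the upper-left power point.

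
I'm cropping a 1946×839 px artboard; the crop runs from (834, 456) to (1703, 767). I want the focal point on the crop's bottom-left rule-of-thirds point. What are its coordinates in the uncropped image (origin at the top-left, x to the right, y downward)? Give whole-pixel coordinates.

x = 1124 px, y = 663 px

Crop width = 1703 − 834 = 869 px; one third is 289.67 px.
Crop height = 767 − 456 = 311 px; one third is 103.67 px.
The bottom-left point is one-third across and two-thirds down within the crop:
x = 834 + 1 × 289.67 ≈ 1124; y = 456 + 2 × 103.67 ≈ 663.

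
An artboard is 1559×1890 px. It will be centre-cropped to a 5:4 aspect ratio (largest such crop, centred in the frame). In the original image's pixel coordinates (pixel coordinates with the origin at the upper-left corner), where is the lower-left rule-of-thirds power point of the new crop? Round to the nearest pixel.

1559/1890 < 5/4, so the 5:4 crop keeps the full width 1559 and trims height to 1559 × 4/5 = 1247.20 px.
Top offset = (1890 − 1247.20)/2 = 321.40 px; left offset = 0.
Lower-left is one-third across and two-thirds down within the crop:
x = 0.00 + 1 × 1559.00/3 ≈ 520; y = 321.40 + 2 × 1247.20/3 ≈ 1153.

x = 520 px, y = 1153 px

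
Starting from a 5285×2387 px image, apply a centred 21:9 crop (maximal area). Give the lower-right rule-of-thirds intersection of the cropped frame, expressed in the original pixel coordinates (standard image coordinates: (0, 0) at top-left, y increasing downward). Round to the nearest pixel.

x = 3523 px, y = 1571 px

5285/2387 < 21/9, so the 21:9 crop keeps the full width 5285 and trims height to 5285 × 9/21 = 2265.00 px.
Top offset = (2387 − 2265.00)/2 = 61.00 px; left offset = 0.
Lower-right is two-thirds across and two-thirds down within the crop:
x = 0.00 + 2 × 5285.00/3 ≈ 3523; y = 61.00 + 2 × 2265.00/3 ≈ 1571.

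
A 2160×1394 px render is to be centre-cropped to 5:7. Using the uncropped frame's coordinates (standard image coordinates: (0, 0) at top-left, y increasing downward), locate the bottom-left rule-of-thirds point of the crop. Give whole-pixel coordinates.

x = 914 px, y = 929 px

2160/1394 > 5/7, so the 5:7 crop keeps the full height 1394 and trims width to 1394 × 5/7 = 995.71 px.
Left offset = (2160 − 995.71)/2 = 582.14 px; top offset = 0.
Bottom-left is one-third across and two-thirds down within the crop:
x = 582.14 + 1 × 995.71/3 ≈ 914; y = 0.00 + 2 × 1394.00/3 ≈ 929.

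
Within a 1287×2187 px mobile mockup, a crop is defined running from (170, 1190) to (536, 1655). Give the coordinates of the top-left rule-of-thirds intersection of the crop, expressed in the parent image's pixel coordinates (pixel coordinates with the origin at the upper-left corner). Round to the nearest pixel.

Crop width = 536 − 170 = 366 px; one third is 122.00 px.
Crop height = 1655 − 1190 = 465 px; one third is 155.00 px.
The top-left point is one-third across and one-third down within the crop:
x = 170 + 1 × 122.00 ≈ 292; y = 1190 + 1 × 155.00 ≈ 1345.

x = 292 px, y = 1345 px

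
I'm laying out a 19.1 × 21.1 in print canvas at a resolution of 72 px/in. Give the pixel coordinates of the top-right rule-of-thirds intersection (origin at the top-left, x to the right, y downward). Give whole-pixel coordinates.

(917, 506)

In pixels the canvas is 19.1 × 72 = 1375.2 wide and 21.1 × 72 = 1519.2 tall.
The top-right point is two-thirds across and one-third down:
x = 2 × 1375.2/3 ≈ 917; y = 1 × 1519.2/3 ≈ 506.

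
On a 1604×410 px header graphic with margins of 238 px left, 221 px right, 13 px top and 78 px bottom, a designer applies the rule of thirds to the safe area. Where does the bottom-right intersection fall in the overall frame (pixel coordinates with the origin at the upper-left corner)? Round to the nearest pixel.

Content width = 1604 − 238 − 221 = 1145 px; content height = 410 − 13 − 78 = 319 px.
Bottom-right is two-thirds across and two-thirds down within the safe area.
x = 238 + 2 × 1145/3 = 238 + 763.33 ≈ 1001
y = 13 + 2 × 319/3 = 13 + 212.67 ≈ 226

x = 1001 px, y = 226 px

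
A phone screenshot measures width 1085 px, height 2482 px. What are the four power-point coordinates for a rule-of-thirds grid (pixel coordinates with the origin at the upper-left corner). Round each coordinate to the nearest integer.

One third of 1085 is 361.67; one third of 2482 is 827.33.
Vertical third lines at x = 362 and x = 723; horizontal third lines at y = 827 and y = 1655.

(362, 827), (723, 827), (362, 1655), (723, 1655)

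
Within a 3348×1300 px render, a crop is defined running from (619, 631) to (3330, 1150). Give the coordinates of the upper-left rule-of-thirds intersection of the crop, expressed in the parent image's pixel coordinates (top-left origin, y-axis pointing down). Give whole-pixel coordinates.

x = 1523 px, y = 804 px

Crop width = 3330 − 619 = 2711 px; one third is 903.67 px.
Crop height = 1150 − 631 = 519 px; one third is 173.00 px.
The upper-left point is one-third across and one-third down within the crop:
x = 619 + 1 × 903.67 ≈ 1523; y = 631 + 1 × 173.00 ≈ 804.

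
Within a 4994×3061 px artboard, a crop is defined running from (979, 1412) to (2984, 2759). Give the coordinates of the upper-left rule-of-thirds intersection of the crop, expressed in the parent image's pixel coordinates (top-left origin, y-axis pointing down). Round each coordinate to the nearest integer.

Crop width = 2984 − 979 = 2005 px; one third is 668.33 px.
Crop height = 2759 − 1412 = 1347 px; one third is 449.00 px.
The upper-left point is one-third across and one-third down within the crop:
x = 979 + 1 × 668.33 ≈ 1647; y = 1412 + 1 × 449.00 ≈ 1861.

x = 1647 px, y = 1861 px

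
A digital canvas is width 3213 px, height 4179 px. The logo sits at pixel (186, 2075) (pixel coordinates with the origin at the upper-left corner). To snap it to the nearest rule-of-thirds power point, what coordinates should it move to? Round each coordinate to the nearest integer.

x = 1071 px, y = 1393 px

Third lines: x ∈ {1071, 2142}, y ∈ {1393, 2786}.
186 is closer to x = 1071; 2075 is closer to y = 1393.
So the nearest intersection is the upper-left power point.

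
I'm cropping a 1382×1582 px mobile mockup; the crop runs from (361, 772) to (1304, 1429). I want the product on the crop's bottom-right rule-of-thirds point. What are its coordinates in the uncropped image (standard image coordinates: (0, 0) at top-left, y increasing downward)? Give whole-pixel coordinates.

(990, 1210)

Crop width = 1304 − 361 = 943 px; one third is 314.33 px.
Crop height = 1429 − 772 = 657 px; one third is 219.00 px.
The bottom-right point is two-thirds across and two-thirds down within the crop:
x = 361 + 2 × 314.33 ≈ 990; y = 772 + 2 × 219.00 ≈ 1210.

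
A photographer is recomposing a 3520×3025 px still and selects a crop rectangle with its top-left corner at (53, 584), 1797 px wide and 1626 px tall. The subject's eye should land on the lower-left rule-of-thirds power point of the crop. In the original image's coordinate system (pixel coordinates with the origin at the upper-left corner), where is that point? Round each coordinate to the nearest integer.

One third of the crop width 1797 is 599.00 px.
One third of the crop height 1626 is 542.00 px.
The lower-left point is one-third across and two-thirds down within the crop:
x = 53 + 1 × 599.00 ≈ 652; y = 584 + 2 × 542.00 ≈ 1668.

(652, 1668)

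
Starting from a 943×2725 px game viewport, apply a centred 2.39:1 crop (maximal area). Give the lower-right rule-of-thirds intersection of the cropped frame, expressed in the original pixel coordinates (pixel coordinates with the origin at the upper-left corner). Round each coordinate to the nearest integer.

x = 629 px, y = 1428 px

943/2725 < 2.39/1, so the 2.39:1 crop keeps the full width 943 and trims height to 943 × 1/2.39 = 394.56 px.
Top offset = (2725 − 394.56)/2 = 1165.22 px; left offset = 0.
Lower-right is two-thirds across and two-thirds down within the crop:
x = 0.00 + 2 × 943.00/3 ≈ 629; y = 1165.22 + 2 × 394.56/3 ≈ 1428.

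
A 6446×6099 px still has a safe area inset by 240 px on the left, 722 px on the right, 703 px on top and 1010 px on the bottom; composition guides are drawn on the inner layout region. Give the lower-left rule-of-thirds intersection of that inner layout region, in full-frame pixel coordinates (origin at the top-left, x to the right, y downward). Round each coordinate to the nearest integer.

Content width = 6446 − 240 − 722 = 5484 px; content height = 6099 − 703 − 1010 = 4386 px.
Lower-left is one-third across and two-thirds down within the inner layout region.
x = 240 + 1 × 5484/3 = 240 + 1828.00 ≈ 2068
y = 703 + 2 × 4386/3 = 703 + 2924.00 ≈ 3627

(2068, 3627)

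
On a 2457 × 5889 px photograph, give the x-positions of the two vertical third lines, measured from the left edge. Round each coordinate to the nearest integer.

x = 819 px and x = 1638 px

2457 / 3 = 819, so the vertical lines sit at one and two thirds of 2457.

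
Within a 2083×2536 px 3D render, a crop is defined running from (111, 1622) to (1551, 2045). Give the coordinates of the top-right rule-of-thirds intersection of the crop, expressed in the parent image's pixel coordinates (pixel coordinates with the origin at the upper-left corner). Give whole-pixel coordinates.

x = 1071 px, y = 1763 px

Crop width = 1551 − 111 = 1440 px; one third is 480.00 px.
Crop height = 2045 − 1622 = 423 px; one third is 141.00 px.
The top-right point is two-thirds across and one-third down within the crop:
x = 111 + 2 × 480.00 ≈ 1071; y = 1622 + 1 × 141.00 ≈ 1763.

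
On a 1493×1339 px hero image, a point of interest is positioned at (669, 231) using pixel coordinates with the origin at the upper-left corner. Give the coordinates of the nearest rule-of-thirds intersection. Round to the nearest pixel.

x = 498 px, y = 446 px

Third lines: x ∈ {498, 995}, y ∈ {446, 893}.
669 is closer to x = 498; 231 is closer to y = 446.
So the nearest intersection is the upper-left power point.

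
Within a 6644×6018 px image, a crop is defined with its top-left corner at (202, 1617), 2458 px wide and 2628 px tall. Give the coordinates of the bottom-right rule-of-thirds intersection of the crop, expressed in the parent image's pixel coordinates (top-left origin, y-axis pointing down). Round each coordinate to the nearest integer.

One third of the crop width 2458 is 819.33 px.
One third of the crop height 2628 is 876.00 px.
The bottom-right point is two-thirds across and two-thirds down within the crop:
x = 202 + 2 × 819.33 ≈ 1841; y = 1617 + 2 × 876.00 ≈ 3369.

x = 1841 px, y = 3369 px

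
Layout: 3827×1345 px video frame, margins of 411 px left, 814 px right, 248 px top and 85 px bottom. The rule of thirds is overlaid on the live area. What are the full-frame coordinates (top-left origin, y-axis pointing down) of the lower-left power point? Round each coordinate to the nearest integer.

x = 1278 px, y = 923 px

Content width = 3827 − 411 − 814 = 2602 px; content height = 1345 − 248 − 85 = 1012 px.
Lower-left is one-third across and two-thirds down within the live area.
x = 411 + 1 × 2602/3 = 411 + 867.33 ≈ 1278
y = 248 + 2 × 1012/3 = 248 + 674.67 ≈ 923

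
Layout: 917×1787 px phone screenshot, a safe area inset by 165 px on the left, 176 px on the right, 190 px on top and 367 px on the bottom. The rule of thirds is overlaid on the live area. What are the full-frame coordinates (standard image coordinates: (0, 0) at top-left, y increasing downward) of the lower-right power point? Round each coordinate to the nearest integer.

(549, 1010)

Content width = 917 − 165 − 176 = 576 px; content height = 1787 − 190 − 367 = 1230 px.
Lower-right is two-thirds across and two-thirds down within the live area.
x = 165 + 2 × 576/3 = 165 + 384.00 ≈ 549
y = 190 + 2 × 1230/3 = 190 + 820.00 ≈ 1010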